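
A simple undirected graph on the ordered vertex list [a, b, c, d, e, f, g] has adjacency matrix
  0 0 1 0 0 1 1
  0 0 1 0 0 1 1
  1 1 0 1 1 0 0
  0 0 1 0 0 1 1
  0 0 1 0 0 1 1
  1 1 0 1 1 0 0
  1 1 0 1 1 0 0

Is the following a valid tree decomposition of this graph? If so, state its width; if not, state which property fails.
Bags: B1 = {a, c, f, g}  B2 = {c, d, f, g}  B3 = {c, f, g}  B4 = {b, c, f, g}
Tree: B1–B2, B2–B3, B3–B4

No — vertex e appears in no bag.

A tree decomposition must satisfy three properties: every vertex lies in some bag; for every edge, both endpoints lie together in some bag; and for every vertex, the bags containing it form a connected subtree. Here vertex e appears in no bag, so the decomposition is invalid.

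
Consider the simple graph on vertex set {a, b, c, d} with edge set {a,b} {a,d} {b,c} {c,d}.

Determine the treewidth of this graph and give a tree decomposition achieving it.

The largest bag has 3 vertices, giving width 2; this decomposition certifies tw(G) ≤ 2. Since d–c–b–a–d is a cycle in G, G is not acyclic. Forests are exactly the graphs of treewidth ≤ 1, so tw(G) ≥ 2. Combining the bounds, tw(G) = 2.

Treewidth 2.
One optimal decomposition is:
Bags: B1 = {b, c, d}  B2 = {a, b, d}
Tree: B1–B2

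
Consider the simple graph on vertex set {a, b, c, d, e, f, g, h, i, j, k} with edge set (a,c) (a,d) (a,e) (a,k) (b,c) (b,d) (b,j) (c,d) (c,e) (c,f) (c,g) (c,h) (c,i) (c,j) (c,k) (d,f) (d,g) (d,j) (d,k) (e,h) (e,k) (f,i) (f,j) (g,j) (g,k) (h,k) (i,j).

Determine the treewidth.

3

A width-3 tree decomposition is:
Bags: B1 = {c, d, g, j}  B2 = {c, d, g, k}  B3 = {c, d, f, j}  B4 = {a, c, d, k}  B5 = {a, c, e, k}  B6 = {c, e, h, k}  B7 = {c, f, i, j}  B8 = {b, c, d, j}
Tree: B1–B2, B1–B3, B2–B4, B4–B5, B5–B6, B3–B7, B1–B8
The largest bag has 4 vertices, giving width 3; this decomposition certifies tw(G) ≤ 3. On the other hand G contains the 4-clique {c, d, g, j}. A clique must lie in a single bag of any decomposition, so no decomposition can have width below 3. The upper and lower bounds meet at 3, so that is the treewidth.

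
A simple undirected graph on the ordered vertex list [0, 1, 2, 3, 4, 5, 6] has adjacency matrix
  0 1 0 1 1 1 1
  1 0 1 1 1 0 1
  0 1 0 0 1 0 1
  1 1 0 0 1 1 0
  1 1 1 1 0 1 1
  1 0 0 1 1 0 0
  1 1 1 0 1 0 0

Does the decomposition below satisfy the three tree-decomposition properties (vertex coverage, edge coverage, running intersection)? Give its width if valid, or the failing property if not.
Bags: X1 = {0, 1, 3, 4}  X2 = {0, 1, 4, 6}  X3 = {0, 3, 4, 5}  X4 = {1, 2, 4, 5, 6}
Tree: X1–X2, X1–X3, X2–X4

No — bags containing vertex 5 are not connected in the tree.

A tree decomposition must satisfy three properties: every vertex lies in some bag; for every edge, both endpoints lie together in some bag; and for every vertex, the bags containing it form a connected subtree. Here bags containing vertex 5 are not connected in the tree, so the decomposition is invalid.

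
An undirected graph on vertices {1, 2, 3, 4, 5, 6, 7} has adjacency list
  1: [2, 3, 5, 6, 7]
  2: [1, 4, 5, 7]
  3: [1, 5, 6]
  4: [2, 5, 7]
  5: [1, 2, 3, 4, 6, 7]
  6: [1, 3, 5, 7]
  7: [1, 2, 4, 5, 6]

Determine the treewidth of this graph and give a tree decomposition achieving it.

Treewidth 3.
One such decomposition:
Bags: B1 = {1, 5, 6, 7}  B2 = {1, 2, 5, 7}  B3 = {1, 3, 5, 6}  B4 = {2, 4, 5, 7}
Tree: B1–B2, B1–B3, B2–B4

Every bag has size at most 4, so the width is 4 − 1 = 3 and tw(G) ≤ 3. On the other hand G contains the 4-clique {1, 2, 5, 7}. A clique must lie in a single bag of any decomposition, so no decomposition can have width below 3. Combining the bounds, tw(G) = 3.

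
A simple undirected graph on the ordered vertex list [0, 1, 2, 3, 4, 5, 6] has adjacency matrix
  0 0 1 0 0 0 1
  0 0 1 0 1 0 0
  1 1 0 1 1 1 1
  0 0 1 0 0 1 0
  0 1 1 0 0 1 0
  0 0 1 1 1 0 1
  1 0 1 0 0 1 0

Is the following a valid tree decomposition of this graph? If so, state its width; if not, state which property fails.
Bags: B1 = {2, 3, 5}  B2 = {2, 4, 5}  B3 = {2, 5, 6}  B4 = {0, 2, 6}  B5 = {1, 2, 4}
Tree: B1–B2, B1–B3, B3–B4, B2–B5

Checking the three conditions: (i) the bags cover all of {0, 1, 2, 3, 4, 5, 6}; (ii) for each edge, some bag contains both endpoints; (iii) the bags containing any fixed vertex form a subtree. All hold, so the decomposition is valid with width 3 − 1 = 2.

Yes; width 2.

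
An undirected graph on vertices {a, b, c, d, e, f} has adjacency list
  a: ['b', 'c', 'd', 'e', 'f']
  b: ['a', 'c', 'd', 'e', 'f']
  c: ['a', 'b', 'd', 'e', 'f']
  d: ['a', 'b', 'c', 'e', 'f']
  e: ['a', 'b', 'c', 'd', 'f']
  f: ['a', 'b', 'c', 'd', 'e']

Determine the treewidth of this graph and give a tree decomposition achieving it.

With just one bag of size 6, the width is 6 − 1 = 5, so tw(G) ≤ 5. On the other hand G contains the 6-clique {a, b, c, d, e, f}. A clique must lie in a single bag of any decomposition, so no decomposition can have width below 5. Therefore the treewidth is 5.

Treewidth 5.
One such decomposition:
Bags: B1 = {a, b, c, d, e, f}
Tree: (single bag)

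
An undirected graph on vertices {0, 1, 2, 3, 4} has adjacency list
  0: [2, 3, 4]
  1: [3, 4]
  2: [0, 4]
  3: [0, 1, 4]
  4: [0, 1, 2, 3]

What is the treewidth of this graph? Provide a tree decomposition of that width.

Each bag holds 3 vertices, so the decomposition has width 2, which upper-bounds the treewidth. On the other hand G contains the 3-clique {0, 2, 4}. A clique must lie in a single bag of any decomposition, so no decomposition can have width below 2. Therefore the treewidth is 2.

Treewidth 2.
Bags: B1 = {0, 3, 4}  B2 = {0, 2, 4}  B3 = {1, 3, 4}
Tree: B1–B2, B1–B3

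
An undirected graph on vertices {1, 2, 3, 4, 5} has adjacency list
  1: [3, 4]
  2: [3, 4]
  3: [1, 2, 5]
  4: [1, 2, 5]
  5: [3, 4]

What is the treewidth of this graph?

2

A width-2 tree decomposition is:
Bags: B1 = {3, 4, 5}  B2 = {1, 3, 4}  B3 = {2, 3, 4}
Tree: B1–B2, B2–B3
Every bag has size at most 3, so the width is 3 − 1 = 2 and tw(G) ≤ 2. The edges 3–5–4–1–3 form a cycle, so G is not a tree and its treewidth is at least 2. The upper and lower bounds meet at 2, so that is the treewidth.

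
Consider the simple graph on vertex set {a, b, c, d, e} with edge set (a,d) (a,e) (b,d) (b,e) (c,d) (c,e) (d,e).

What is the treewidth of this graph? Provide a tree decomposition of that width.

Treewidth 2.
One such decomposition:
Bags: B1 = {c, d, e}  B2 = {a, d, e}  B3 = {b, d, e}
Tree: B1–B2, B2–B3

Each bag holds 3 vertices, so the decomposition has width 2, which upper-bounds the treewidth. Conversely, {c, d, e} is a clique of size 3, and the vertices of any clique must share a bag in every tree decomposition; so some bag has ≥ 3 vertices and tw(G) ≥ 2. The upper and lower bounds meet at 2, so that is the treewidth.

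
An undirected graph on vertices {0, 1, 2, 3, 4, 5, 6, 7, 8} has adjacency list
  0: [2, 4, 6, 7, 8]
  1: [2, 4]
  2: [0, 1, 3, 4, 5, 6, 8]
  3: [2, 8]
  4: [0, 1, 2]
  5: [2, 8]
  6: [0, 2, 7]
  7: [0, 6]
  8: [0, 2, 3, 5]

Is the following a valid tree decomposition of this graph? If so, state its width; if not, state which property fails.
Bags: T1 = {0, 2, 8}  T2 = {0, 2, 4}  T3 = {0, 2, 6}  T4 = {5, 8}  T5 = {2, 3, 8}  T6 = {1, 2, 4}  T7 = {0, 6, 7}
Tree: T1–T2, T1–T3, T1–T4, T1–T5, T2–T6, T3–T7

No — edge (2,5) lies in no bag.

A tree decomposition must satisfy three properties: every vertex lies in some bag; for every edge, both endpoints lie together in some bag; and for every vertex, the bags containing it form a connected subtree. Here edge (2,5) lies in no bag, so the decomposition is invalid.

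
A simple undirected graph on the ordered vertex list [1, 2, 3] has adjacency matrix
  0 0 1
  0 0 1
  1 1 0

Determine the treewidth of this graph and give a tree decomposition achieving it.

Treewidth 1.
One such decomposition:
Bags: B1 = {2, 3}  B2 = {1, 3}
Tree: B1–B2

Each bag holds 2 vertices, so the decomposition has width 1, which upper-bounds the treewidth. Since G has at least one edge (e.g. 3–2), it is not an edgeless graph, so tw(G) ≥ 1. The upper and lower bounds meet at 1, so that is the treewidth.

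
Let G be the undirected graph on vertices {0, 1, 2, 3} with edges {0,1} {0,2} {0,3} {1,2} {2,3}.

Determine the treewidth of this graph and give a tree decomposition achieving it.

Treewidth 2.
One optimal decomposition is:
Bags: B1 = {0, 1, 2}  B2 = {0, 2, 3}
Tree: B1–B2

Every bag has size at most 3, so the width is 3 − 1 = 2 and tw(G) ≤ 2. Conversely, {0, 1, 2} is a clique of size 3, and the vertices of any clique must share a bag in every tree decomposition; so some bag has ≥ 3 vertices and tw(G) ≥ 2. Therefore the treewidth is 2.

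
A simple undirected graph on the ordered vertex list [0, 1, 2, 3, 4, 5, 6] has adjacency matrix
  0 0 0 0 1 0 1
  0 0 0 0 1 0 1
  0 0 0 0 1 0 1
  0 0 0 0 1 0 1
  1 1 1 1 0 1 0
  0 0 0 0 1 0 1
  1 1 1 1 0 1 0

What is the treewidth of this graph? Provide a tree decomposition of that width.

Treewidth 2.
One such decomposition:
Bags: B1 = {0, 4, 6}  B2 = {2, 4, 6}  B3 = {3, 4, 6}  B4 = {4, 5, 6}  B5 = {1, 4, 6}
Tree: B1–B2, B2–B3, B3–B4, B4–B5

The largest bag has 3 vertices, giving width 2; this decomposition certifies tw(G) ≤ 2. For the lower bound, G contains the cycle 6–0–4–2–6, so G is not a forest; only forests have treewidth ≤ 1, hence tw(G) ≥ 2. Combining the bounds, tw(G) = 2.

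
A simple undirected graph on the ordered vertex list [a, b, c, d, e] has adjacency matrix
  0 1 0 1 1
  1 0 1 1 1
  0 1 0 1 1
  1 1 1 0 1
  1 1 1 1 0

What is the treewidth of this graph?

A width-3 tree decomposition is:
Bags: B1 = {a, b, d, e}  B2 = {b, c, d, e}
Tree: B1–B2
Every bag has size at most 4, so the width is 4 − 1 = 3 and tw(G) ≤ 3. On the other hand G contains the 4-clique {b, c, d, e}. A clique must lie in a single bag of any decomposition, so no decomposition can have width below 3. Therefore the treewidth is 3.

3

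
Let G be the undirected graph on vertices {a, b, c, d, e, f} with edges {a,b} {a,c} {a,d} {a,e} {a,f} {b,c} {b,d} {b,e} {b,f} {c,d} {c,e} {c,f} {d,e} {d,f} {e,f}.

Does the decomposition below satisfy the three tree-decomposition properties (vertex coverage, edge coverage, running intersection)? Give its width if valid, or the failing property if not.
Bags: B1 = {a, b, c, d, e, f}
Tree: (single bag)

Every vertex of G appears in some bag (union = {a, b, c, d, e, f}); every edge is covered by a bag; and for each vertex v the set of bags containing v is connected in the bag tree. The decomposition is therefore valid. The largest bag has 6 vertices, so the width is 5.

Yes; width 5.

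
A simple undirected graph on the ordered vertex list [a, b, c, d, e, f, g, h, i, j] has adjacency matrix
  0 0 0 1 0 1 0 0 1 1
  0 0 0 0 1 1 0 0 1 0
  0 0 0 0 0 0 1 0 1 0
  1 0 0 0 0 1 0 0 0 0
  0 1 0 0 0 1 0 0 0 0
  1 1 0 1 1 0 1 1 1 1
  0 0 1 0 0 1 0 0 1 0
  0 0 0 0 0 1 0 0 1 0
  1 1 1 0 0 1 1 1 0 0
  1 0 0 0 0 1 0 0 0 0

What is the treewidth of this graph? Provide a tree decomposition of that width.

Each bag holds 3 vertices, so the decomposition has width 2, which upper-bounds the treewidth. Conversely, {c, g, i} is a clique of size 3, and the vertices of any clique must share a bag in every tree decomposition; so some bag has ≥ 3 vertices and tw(G) ≥ 2. Hence tw(G) = 2 exactly.

Treewidth 2.
Bags: B1 = {b, f, i}  B2 = {a, f, i}  B3 = {a, f, j}  B4 = {a, d, f}  B5 = {b, e, f}  B6 = {f, g, i}  B7 = {c, g, i}  B8 = {f, h, i}
Tree: B1–B2, B2–B3, B3–B4, B1–B5, B2–B6, B6–B7, B6–B8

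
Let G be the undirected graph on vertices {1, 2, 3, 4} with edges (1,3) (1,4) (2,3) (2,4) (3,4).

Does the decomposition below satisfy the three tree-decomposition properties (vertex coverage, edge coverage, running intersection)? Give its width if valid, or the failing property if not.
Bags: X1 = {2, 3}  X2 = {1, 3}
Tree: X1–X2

No — vertex 4 appears in no bag.

A tree decomposition must satisfy three properties: every vertex lies in some bag; for every edge, both endpoints lie together in some bag; and for every vertex, the bags containing it form a connected subtree. Here vertex 4 appears in no bag, so the decomposition is invalid.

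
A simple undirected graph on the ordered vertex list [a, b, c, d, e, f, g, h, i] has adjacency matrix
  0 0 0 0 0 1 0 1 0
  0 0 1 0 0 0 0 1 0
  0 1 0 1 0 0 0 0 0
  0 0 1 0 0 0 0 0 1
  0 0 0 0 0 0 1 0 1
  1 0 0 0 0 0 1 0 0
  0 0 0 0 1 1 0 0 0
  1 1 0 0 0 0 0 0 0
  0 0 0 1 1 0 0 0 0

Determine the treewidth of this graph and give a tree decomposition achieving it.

Every bag has size at most 3, so the width is 3 − 1 = 2 and tw(G) ≤ 2. Since a–h–b–c–d–i–e–g–f–a is a cycle in G, G is not acyclic. Forests are exactly the graphs of treewidth ≤ 1, so tw(G) ≥ 2. Hence tw(G) = 2 exactly.

Treewidth 2.
Bags: B1 = {a, b, h}  B2 = {a, b, c}  B3 = {a, c, d}  B4 = {a, d, i}  B5 = {a, e, i}  B6 = {a, e, g}  B7 = {a, f, g}
Tree: B1–B2, B2–B3, B3–B4, B4–B5, B5–B6, B6–B7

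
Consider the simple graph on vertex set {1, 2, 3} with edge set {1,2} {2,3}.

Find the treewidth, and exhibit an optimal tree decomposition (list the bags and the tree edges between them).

The largest bag has 2 vertices, giving width 1; this decomposition certifies tw(G) ≤ 1. Any graph with an edge has treewidth ≥ 1, and G has the edge 3–2. The upper and lower bounds meet at 1, so that is the treewidth.

Treewidth 1.
Bags: B1 = {2, 3}  B2 = {1, 2}
Tree: B1–B2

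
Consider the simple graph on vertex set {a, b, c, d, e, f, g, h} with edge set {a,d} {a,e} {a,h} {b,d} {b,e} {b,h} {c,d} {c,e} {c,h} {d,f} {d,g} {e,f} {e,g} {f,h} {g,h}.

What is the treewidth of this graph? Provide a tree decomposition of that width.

The largest bag has 4 vertices, giving width 3; this decomposition certifies tw(G) ≤ 3. For the lower bound: the 4 vertex sets {a,h}, {d,g}, {e}, {b} are disjoint, each induces a connected subgraph, and every pair is joined by at least one edge of G. Contracting each set to a single vertex therefore yields K_{4} as a minor, and since treewidth is minor-monotone, tw(G) ≥ tw(K_{4}) = 3. Hence tw(G) = 3 exactly.

Treewidth 3.
One optimal decomposition is:
Bags: B1 = {a, d, e, h}  B2 = {d, e, g, h}  B3 = {b, d, e, h}  B4 = {c, d, e, h}  B5 = {d, e, f, h}
Tree: B1–B2, B2–B3, B3–B4, B4–B5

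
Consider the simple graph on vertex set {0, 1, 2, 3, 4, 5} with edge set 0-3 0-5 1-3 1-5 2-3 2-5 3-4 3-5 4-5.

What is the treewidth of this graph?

2

A width-2 tree decomposition is:
Bags: B1 = {0, 3, 5}  B2 = {3, 4, 5}  B3 = {2, 3, 5}  B4 = {1, 3, 5}
Tree: B1–B2, B1–B3, B2–B4
The largest bag has 3 vertices, giving width 2; this decomposition certifies tw(G) ≤ 2. For the lower bound, the 3 vertices {0, 3, 5} are pairwise adjacent, and any tree decomposition puts a clique entirely inside one bag — forcing width ≥ 2. The upper and lower bounds meet at 2, so that is the treewidth.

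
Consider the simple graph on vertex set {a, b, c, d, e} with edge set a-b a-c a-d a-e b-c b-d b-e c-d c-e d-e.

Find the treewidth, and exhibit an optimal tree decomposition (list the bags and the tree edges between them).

With just one bag of size 5, the width is 5 − 1 = 4, so tw(G) ≤ 4. On the other hand G contains the 5-clique {a, b, c, d, e}. A clique must lie in a single bag of any decomposition, so no decomposition can have width below 4. The upper and lower bounds meet at 4, so that is the treewidth.

Treewidth 4.
Bags: B1 = {a, b, c, d, e}
Tree: (single bag)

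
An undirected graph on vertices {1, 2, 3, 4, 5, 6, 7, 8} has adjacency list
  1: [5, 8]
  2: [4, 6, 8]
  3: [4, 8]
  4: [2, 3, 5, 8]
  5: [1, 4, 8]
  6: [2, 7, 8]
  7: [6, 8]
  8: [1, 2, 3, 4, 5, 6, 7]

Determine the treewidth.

A width-2 tree decomposition is:
Bags: B1 = {2, 4, 8}  B2 = {4, 5, 8}  B3 = {3, 4, 8}  B4 = {1, 5, 8}  B5 = {2, 6, 8}  B6 = {6, 7, 8}
Tree: B1–B2, B2–B3, B2–B4, B1–B5, B5–B6
The largest bag has 3 vertices, giving width 2; this decomposition certifies tw(G) ≤ 2. On the other hand G contains the 3-clique {1, 5, 8}. A clique must lie in a single bag of any decomposition, so no decomposition can have width below 2. Therefore the treewidth is 2.

2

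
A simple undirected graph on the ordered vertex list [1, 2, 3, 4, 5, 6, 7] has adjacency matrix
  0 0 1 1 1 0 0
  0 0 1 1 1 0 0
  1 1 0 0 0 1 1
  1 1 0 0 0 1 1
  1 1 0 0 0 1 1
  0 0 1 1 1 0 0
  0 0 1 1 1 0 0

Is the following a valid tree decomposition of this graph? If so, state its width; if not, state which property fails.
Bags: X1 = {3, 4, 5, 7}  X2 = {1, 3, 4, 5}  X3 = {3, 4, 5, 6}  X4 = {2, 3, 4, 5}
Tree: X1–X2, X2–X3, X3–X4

Yes; width 3.

Every vertex of G appears in some bag (union = {1, 2, 3, 4, 5, 6, 7}); every edge is covered by a bag; and for each vertex v the set of bags containing v is connected in the bag tree. The decomposition is therefore valid. The largest bag has 4 vertices, so the width is 3.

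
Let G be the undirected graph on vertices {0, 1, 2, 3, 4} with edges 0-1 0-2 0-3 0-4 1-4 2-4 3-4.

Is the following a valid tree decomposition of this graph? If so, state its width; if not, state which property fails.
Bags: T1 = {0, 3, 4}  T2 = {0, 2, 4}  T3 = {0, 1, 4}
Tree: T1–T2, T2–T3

Checking the three conditions: (i) the bags cover all of {0, 1, 2, 3, 4}; (ii) for each edge, some bag contains both endpoints; (iii) the bags containing any fixed vertex form a subtree. All hold, so the decomposition is valid with width 3 − 1 = 2.

Yes; width 2.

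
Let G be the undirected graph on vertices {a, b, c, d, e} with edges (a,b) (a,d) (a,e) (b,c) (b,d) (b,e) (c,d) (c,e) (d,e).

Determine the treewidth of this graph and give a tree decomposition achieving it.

Treewidth 3.
One such decomposition:
Bags: B1 = {a, b, d, e}  B2 = {b, c, d, e}
Tree: B1–B2

Every bag has size at most 4, so the width is 4 − 1 = 3 and tw(G) ≤ 3. Conversely, {b, c, d, e} is a clique of size 4, and the vertices of any clique must share a bag in every tree decomposition; so some bag has ≥ 4 vertices and tw(G) ≥ 3. Therefore the treewidth is 3.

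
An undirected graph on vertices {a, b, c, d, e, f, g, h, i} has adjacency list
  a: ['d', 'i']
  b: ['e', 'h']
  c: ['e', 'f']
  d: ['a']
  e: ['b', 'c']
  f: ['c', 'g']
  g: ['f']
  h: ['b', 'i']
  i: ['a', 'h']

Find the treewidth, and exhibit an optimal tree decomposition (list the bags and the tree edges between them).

Treewidth 1.
Bags: B1 = {a, d}  B2 = {a, i}  B3 = {h, i}  B4 = {b, h}  B5 = {b, e}  B6 = {c, e}  B7 = {c, f}  B8 = {f, g}
Tree: B1–B2, B2–B3, B3–B4, B4–B5, B5–B6, B6–B7, B7–B8

The largest bag has 2 vertices, giving width 1; this decomposition certifies tw(G) ≤ 1. Any graph with an edge has treewidth ≥ 1, and G has the edge d–a. Combining the bounds, tw(G) = 1.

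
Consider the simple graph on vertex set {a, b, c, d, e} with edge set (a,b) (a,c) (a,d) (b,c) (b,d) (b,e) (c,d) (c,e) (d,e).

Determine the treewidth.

3

A width-3 tree decomposition is:
Bags: B1 = {b, c, d, e}  B2 = {a, b, c, d}
Tree: B1–B2
Every bag has size at most 4, so the width is 4 − 1 = 3 and tw(G) ≤ 3. Conversely, {b, c, d, e} is a clique of size 4, and the vertices of any clique must share a bag in every tree decomposition; so some bag has ≥ 4 vertices and tw(G) ≥ 3. Therefore the treewidth is 3.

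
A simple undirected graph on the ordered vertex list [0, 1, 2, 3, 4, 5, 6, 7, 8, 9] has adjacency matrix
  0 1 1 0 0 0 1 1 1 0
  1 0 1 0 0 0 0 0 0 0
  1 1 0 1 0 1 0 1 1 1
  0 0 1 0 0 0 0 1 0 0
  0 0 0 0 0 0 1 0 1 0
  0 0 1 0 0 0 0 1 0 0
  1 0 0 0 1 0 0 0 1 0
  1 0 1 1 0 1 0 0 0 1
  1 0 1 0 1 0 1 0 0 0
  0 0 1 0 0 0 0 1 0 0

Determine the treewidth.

2

A width-2 tree decomposition is:
Bags: B1 = {0, 1, 2}  B2 = {0, 2, 7}  B3 = {2, 3, 7}  B4 = {2, 7, 9}  B5 = {0, 2, 8}  B6 = {0, 6, 8}  B7 = {2, 5, 7}  B8 = {4, 6, 8}
Tree: B1–B2, B2–B3, B3–B4, B1–B5, B5–B6, B4–B7, B6–B8
Every bag has size at most 3, so the width is 3 − 1 = 2 and tw(G) ≤ 2. For the lower bound, the 3 vertices {0, 2, 8} are pairwise adjacent, and any tree decomposition puts a clique entirely inside one bag — forcing width ≥ 2. Combining the bounds, tw(G) = 2.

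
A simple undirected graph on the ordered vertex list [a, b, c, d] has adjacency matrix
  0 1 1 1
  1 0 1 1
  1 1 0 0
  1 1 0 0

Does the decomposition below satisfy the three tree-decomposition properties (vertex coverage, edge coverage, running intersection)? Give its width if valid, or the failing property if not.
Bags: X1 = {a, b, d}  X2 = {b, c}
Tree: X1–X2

No — edge (a,c) lies in no bag.

A tree decomposition must satisfy three properties: every vertex lies in some bag; for every edge, both endpoints lie together in some bag; and for every vertex, the bags containing it form a connected subtree. Here edge (a,c) lies in no bag, so the decomposition is invalid.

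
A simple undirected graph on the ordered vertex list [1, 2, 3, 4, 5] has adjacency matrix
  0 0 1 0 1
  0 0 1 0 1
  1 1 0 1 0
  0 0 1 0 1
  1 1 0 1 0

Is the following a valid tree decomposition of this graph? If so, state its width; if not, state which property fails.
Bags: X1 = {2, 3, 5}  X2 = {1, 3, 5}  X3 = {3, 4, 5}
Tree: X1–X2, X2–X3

Every vertex of G appears in some bag (union = {1, 2, 3, 4, 5}); every edge is covered by a bag; and for each vertex v the set of bags containing v is connected in the bag tree. The decomposition is therefore valid. The largest bag has 3 vertices, so the width is 2.

Yes; width 2.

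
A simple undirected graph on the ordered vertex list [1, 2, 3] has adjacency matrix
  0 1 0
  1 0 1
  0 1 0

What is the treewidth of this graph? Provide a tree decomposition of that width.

The largest bag has 2 vertices, giving width 1; this decomposition certifies tw(G) ≤ 1. Since G has at least one edge (e.g. 3–2), it is not an edgeless graph, so tw(G) ≥ 1. The upper and lower bounds meet at 1, so that is the treewidth.

Treewidth 1.
One optimal decomposition is:
Bags: B1 = {2, 3}  B2 = {1, 2}
Tree: B1–B2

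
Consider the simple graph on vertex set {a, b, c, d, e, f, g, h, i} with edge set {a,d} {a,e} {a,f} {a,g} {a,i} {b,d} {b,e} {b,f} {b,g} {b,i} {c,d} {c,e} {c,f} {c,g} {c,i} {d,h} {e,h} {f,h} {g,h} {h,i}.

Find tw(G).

A width-4 tree decomposition is:
Bags: B1 = {a, b, c, f, h}  B2 = {a, b, c, g, h}  B3 = {a, b, c, d, h}  B4 = {a, b, c, e, h}  B5 = {a, b, c, h, i}
Tree: B1–B2, B2–B3, B3–B4, B4–B5
Every bag has size at most 5, so the width is 5 − 1 = 4 and tw(G) ≤ 4. For the lower bound: the 5 vertex sets {a,f}, {c,g}, {b,d}, {h}, {e} are disjoint, each induces a connected subgraph, and every pair is joined by at least one edge of G. Contracting each set to a single vertex therefore yields K_{5} as a minor, and since treewidth is minor-monotone, tw(G) ≥ tw(K_{5}) = 4. Combining the bounds, tw(G) = 4.

4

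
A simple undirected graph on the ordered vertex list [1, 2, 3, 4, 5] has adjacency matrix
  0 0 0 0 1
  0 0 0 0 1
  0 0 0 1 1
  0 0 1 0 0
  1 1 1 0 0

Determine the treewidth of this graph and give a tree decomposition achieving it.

Treewidth 1.
Bags: B1 = {1, 5}  B2 = {3, 5}  B3 = {3, 4}  B4 = {2, 5}
Tree: B1–B2, B2–B3, B2–B4

Each bag holds 2 vertices, so the decomposition has width 1, which upper-bounds the treewidth. G has an edge, so its treewidth is at least 1. Combining the bounds, tw(G) = 1.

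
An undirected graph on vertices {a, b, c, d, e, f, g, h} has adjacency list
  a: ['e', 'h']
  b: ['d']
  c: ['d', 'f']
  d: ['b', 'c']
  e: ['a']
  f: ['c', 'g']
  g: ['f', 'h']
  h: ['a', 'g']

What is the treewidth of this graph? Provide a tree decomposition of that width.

Every bag has size at most 2, so the width is 2 − 1 = 1 and tw(G) ≤ 1. Any graph with an edge has treewidth ≥ 1, and G has the edge e–a. Hence tw(G) = 1 exactly.

Treewidth 1.
One such decomposition:
Bags: B1 = {a, e}  B2 = {a, h}  B3 = {g, h}  B4 = {f, g}  B5 = {c, f}  B6 = {c, d}  B7 = {b, d}
Tree: B1–B2, B2–B3, B3–B4, B4–B5, B5–B6, B6–B7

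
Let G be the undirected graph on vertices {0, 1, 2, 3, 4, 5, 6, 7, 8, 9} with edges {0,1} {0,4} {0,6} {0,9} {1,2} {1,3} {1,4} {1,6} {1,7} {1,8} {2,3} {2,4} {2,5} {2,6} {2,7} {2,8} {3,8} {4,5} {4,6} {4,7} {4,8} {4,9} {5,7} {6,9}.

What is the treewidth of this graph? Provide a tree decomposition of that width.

Treewidth 3.
Bags: B1 = {1, 2, 4, 7}  B2 = {1, 2, 4, 8}  B3 = {1, 2, 4, 6}  B4 = {0, 1, 4, 6}  B5 = {0, 4, 6, 9}  B6 = {2, 4, 5, 7}  B7 = {1, 2, 3, 8}
Tree: B1–B2, B1–B3, B3–B4, B4–B5, B1–B6, B2–B7

The largest bag has 4 vertices, giving width 3; this decomposition certifies tw(G) ≤ 3. Conversely, {1, 2, 3, 8} is a clique of size 4, and the vertices of any clique must share a bag in every tree decomposition; so some bag has ≥ 4 vertices and tw(G) ≥ 3. Combining the bounds, tw(G) = 3.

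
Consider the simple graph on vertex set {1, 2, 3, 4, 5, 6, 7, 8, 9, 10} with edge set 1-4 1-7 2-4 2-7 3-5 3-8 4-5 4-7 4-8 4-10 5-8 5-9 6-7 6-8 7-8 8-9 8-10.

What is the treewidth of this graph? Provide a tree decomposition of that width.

Treewidth 2.
Bags: B1 = {5, 8, 9}  B2 = {4, 5, 8}  B3 = {4, 7, 8}  B4 = {2, 4, 7}  B5 = {3, 5, 8}  B6 = {4, 8, 10}  B7 = {1, 4, 7}  B8 = {6, 7, 8}
Tree: B1–B2, B2–B3, B3–B4, B2–B5, B3–B6, B3–B7, B3–B8

The largest bag has 3 vertices, giving width 2; this decomposition certifies tw(G) ≤ 2. For the lower bound, the 3 vertices {5, 8, 9} are pairwise adjacent, and any tree decomposition puts a clique entirely inside one bag — forcing width ≥ 2. Therefore the treewidth is 2.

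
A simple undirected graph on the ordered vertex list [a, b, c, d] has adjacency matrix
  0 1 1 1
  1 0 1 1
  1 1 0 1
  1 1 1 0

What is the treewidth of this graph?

3

A width-3 tree decomposition is:
Bags: B1 = {a, b, c, d}
Tree: (single bag)
With just one bag of size 4, the width is 4 − 1 = 3, so tw(G) ≤ 3. For the lower bound, the 4 vertices {a, b, c, d} are pairwise adjacent, and any tree decomposition puts a clique entirely inside one bag — forcing width ≥ 3. The upper and lower bounds meet at 3, so that is the treewidth.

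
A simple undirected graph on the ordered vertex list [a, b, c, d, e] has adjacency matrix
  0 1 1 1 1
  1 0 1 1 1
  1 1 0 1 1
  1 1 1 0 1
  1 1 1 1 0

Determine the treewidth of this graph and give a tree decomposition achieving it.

Treewidth 4.
One optimal decomposition is:
Bags: B1 = {a, b, c, d, e}
Tree: (single bag)

A single bag containing all 5 vertices is trivially a valid decomposition of width 4. For the lower bound, the 5 vertices {a, b, c, d, e} are pairwise adjacent, and any tree decomposition puts a clique entirely inside one bag — forcing width ≥ 4. The upper and lower bounds meet at 4, so that is the treewidth.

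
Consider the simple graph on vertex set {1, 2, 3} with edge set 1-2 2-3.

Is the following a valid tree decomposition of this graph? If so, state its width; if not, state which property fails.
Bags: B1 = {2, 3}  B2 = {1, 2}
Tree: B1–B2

Every vertex of G appears in some bag (union = {1, 2, 3}); every edge is covered by a bag; and for each vertex v the set of bags containing v is connected in the bag tree. The decomposition is therefore valid. The largest bag has 2 vertices, so the width is 1.

Yes; width 1.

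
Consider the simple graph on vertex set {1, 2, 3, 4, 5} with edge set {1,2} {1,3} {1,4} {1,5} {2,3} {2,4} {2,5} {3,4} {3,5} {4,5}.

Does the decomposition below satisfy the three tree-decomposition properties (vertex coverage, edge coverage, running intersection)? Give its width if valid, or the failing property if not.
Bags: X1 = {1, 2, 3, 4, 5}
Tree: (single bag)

Yes; width 4.

Checking the three conditions: (i) the bags cover all of {1, 2, 3, 4, 5}; (ii) for each edge, some bag contains both endpoints; (iii) the bags containing any fixed vertex form a subtree. All hold, so the decomposition is valid with width 5 − 1 = 4.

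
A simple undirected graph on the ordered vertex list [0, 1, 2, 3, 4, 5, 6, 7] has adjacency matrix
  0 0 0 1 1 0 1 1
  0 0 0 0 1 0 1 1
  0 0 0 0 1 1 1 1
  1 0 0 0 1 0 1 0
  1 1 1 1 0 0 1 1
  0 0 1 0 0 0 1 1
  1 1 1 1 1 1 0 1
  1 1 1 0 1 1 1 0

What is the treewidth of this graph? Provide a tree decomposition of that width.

Every bag has size at most 4, so the width is 4 − 1 = 3 and tw(G) ≤ 3. Conversely, {0, 3, 4, 6} is a clique of size 4, and the vertices of any clique must share a bag in every tree decomposition; so some bag has ≥ 4 vertices and tw(G) ≥ 3. Hence tw(G) = 3 exactly.

Treewidth 3.
Bags: B1 = {0, 4, 6, 7}  B2 = {0, 3, 4, 6}  B3 = {2, 4, 6, 7}  B4 = {1, 4, 6, 7}  B5 = {2, 5, 6, 7}
Tree: B1–B2, B1–B3, B1–B4, B3–B5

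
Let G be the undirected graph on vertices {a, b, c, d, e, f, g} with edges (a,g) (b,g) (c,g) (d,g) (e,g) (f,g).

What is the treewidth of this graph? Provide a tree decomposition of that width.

Treewidth 1.
One optimal decomposition is:
Bags: B1 = {f, g}  B2 = {d, g}  B3 = {b, g}  B4 = {e, g}  B5 = {a, g}  B6 = {c, g}
Tree: B1–B2, B1–B3, B1–B4, B3–B5, B2–B6

Every bag has size at most 2, so the width is 2 − 1 = 1 and tw(G) ≤ 1. Since G has at least one edge (e.g. f–g), it is not an edgeless graph, so tw(G) ≥ 1. Hence tw(G) = 1 exactly.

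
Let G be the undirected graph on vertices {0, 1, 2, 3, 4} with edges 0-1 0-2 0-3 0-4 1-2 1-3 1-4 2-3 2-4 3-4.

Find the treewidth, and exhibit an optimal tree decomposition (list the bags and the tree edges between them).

With just one bag of size 5, the width is 5 − 1 = 4, so tw(G) ≤ 4. Conversely, {0, 1, 2, 3, 4} is a clique of size 5, and the vertices of any clique must share a bag in every tree decomposition; so some bag has ≥ 5 vertices and tw(G) ≥ 4. Combining the bounds, tw(G) = 4.

Treewidth 4.
One such decomposition:
Bags: B1 = {0, 1, 2, 3, 4}
Tree: (single bag)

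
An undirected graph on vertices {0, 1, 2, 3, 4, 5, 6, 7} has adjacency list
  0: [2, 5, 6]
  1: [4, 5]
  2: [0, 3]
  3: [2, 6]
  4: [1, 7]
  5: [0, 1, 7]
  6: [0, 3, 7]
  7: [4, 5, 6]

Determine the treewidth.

2

A width-2 tree decomposition is:
Bags: B1 = {0, 2, 3}  B2 = {0, 3, 6}  B3 = {0, 5, 6}  B4 = {5, 6, 7}  B5 = {1, 5, 7}  B6 = {1, 4, 7}
Tree: B1–B2, B2–B3, B3–B4, B4–B5, B5–B6
Each bag holds 3 vertices, so the decomposition has width 2, which upper-bounds the treewidth. For the lower bound, G contains the cycle 2–3–6–0–2, so G is not a forest; only forests have treewidth ≤ 1, hence tw(G) ≥ 2. The upper and lower bounds meet at 2, so that is the treewidth.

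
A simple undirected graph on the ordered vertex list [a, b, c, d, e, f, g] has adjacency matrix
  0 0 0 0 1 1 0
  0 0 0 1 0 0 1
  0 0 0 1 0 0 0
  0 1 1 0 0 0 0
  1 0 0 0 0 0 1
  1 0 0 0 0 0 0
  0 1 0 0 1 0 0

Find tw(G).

A width-1 tree decomposition is:
Bags: B1 = {a, f}  B2 = {a, e}  B3 = {e, g}  B4 = {b, g}  B5 = {b, d}  B6 = {c, d}
Tree: B1–B2, B2–B3, B3–B4, B4–B5, B5–B6
Every bag has size at most 2, so the width is 2 − 1 = 1 and tw(G) ≤ 1. G has an edge, so its treewidth is at least 1. Therefore the treewidth is 1.

1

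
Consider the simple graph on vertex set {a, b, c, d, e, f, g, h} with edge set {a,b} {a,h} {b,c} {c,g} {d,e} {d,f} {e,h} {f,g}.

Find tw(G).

2

A width-2 tree decomposition is:
Bags: B1 = {c, f, g}  B2 = {b, c, f}  B3 = {a, b, f}  B4 = {a, f, h}  B5 = {e, f, h}  B6 = {d, e, f}
Tree: B1–B2, B2–B3, B3–B4, B4–B5, B5–B6
Each bag holds 3 vertices, so the decomposition has width 2, which upper-bounds the treewidth. Since f–g–c–b–a–h–e–d–f is a cycle in G, G is not acyclic. Forests are exactly the graphs of treewidth ≤ 1, so tw(G) ≥ 2. Therefore the treewidth is 2.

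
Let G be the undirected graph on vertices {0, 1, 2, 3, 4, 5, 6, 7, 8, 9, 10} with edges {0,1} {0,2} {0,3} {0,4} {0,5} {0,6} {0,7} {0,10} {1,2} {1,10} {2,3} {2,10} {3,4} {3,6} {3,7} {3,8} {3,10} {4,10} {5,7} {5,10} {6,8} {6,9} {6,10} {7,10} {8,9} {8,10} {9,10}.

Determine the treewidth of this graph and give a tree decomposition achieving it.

Every bag has size at most 4, so the width is 4 − 1 = 3 and tw(G) ≤ 3. For the lower bound, the 4 vertices {0, 1, 2, 10} are pairwise adjacent, and any tree decomposition puts a clique entirely inside one bag — forcing width ≥ 3. The upper and lower bounds meet at 3, so that is the treewidth.

Treewidth 3.
One optimal decomposition is:
Bags: B1 = {0, 3, 7, 10}  B2 = {0, 2, 3, 10}  B3 = {0, 3, 4, 10}  B4 = {0, 3, 6, 10}  B5 = {3, 6, 8, 10}  B6 = {0, 1, 2, 10}  B7 = {6, 8, 9, 10}  B8 = {0, 5, 7, 10}
Tree: B1–B2, B1–B3, B3–B4, B4–B5, B2–B6, B5–B7, B1–B8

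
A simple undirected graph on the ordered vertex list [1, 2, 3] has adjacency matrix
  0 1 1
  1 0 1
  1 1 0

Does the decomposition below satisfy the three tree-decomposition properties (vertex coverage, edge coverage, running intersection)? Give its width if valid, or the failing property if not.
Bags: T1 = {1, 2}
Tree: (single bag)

No — vertex 3 appears in no bag.

A tree decomposition must satisfy three properties: every vertex lies in some bag; for every edge, both endpoints lie together in some bag; and for every vertex, the bags containing it form a connected subtree. Here vertex 3 appears in no bag, so the decomposition is invalid.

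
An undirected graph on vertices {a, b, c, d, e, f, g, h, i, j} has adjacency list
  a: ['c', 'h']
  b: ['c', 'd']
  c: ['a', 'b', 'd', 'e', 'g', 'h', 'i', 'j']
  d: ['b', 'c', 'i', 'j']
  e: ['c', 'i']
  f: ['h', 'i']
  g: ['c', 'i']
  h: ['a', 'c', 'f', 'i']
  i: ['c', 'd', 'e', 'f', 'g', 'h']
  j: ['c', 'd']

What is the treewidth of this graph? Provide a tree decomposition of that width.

Each bag holds 3 vertices, so the decomposition has width 2, which upper-bounds the treewidth. On the other hand G contains the 3-clique {c, d, j}. A clique must lie in a single bag of any decomposition, so no decomposition can have width below 2. Therefore the treewidth is 2.

Treewidth 2.
One such decomposition:
Bags: B1 = {c, d, i}  B2 = {c, h, i}  B3 = {c, e, i}  B4 = {a, c, h}  B5 = {c, g, i}  B6 = {c, d, j}  B7 = {f, h, i}  B8 = {b, c, d}
Tree: B1–B2, B2–B3, B2–B4, B1–B5, B1–B6, B2–B7, B1–B8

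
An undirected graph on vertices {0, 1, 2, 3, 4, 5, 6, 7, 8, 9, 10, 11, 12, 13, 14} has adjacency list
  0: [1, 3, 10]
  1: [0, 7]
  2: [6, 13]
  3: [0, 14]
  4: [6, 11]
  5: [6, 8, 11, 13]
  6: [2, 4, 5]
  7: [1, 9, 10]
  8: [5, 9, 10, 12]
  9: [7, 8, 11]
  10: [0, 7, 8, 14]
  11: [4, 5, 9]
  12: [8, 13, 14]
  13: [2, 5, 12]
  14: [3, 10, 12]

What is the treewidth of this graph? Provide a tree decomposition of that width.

Treewidth 3.
One optimal decomposition is:
Bags: B1 = {2, 4, 6, 11}  B2 = {2, 5, 6, 11}  B3 = {2, 5, 11, 13}  B4 = {5, 9, 11, 13}  B5 = {5, 8, 9, 13}  B6 = {8, 9, 12, 13}  B7 = {7, 8, 9, 12}  B8 = {7, 8, 10, 12}  B9 = {7, 10, 12, 14}  B10 = {1, 7, 10, 14}  B11 = {0, 1, 10, 14}  B12 = {0, 1, 3, 14}
Tree: B1–B2, B2–B3, B3–B4, B4–B5, B5–B6, B6–B7, B7–B8, B8–B9, B9–B10, B10–B11, B11–B12

Each bag holds 4 vertices, so the decomposition has width 3, which upper-bounds the treewidth. For the lower bound: the 4 vertex sets {2,4,6}, {11}, {5}, {8,9,12,13} are disjoint, each induces a connected subgraph, and every pair is joined by at least one edge of G. Contracting each set to a single vertex therefore yields K_{4} as a minor, and since treewidth is minor-monotone, tw(G) ≥ tw(K_{4}) = 3. Hence tw(G) = 3 exactly.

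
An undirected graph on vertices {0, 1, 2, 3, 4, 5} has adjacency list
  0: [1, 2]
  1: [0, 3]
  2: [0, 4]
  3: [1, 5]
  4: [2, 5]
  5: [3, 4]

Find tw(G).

2

A width-2 tree decomposition is:
Bags: B1 = {3, 4, 5}  B2 = {2, 3, 4}  B3 = {0, 2, 3}  B4 = {0, 1, 3}
Tree: B1–B2, B2–B3, B3–B4
Every bag has size at most 3, so the width is 3 − 1 = 2 and tw(G) ≤ 2. The edges 3–5–4–2–0–1–3 form a cycle, so G is not a tree and its treewidth is at least 2. Hence tw(G) = 2 exactly.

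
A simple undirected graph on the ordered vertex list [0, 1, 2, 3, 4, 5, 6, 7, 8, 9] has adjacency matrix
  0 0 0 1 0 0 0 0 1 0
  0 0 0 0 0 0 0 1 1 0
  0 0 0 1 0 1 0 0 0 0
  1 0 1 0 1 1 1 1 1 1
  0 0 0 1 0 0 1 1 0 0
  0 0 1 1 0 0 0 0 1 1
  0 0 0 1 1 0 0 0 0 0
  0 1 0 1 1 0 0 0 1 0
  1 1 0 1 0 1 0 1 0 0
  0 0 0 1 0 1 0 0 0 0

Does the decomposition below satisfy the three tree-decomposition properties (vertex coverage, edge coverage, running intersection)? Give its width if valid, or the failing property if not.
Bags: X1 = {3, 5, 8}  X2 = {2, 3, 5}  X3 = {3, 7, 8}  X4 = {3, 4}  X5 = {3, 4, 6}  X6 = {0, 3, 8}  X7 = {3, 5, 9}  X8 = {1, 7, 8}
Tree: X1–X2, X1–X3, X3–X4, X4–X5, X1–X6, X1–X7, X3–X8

A tree decomposition must satisfy three properties: every vertex lies in some bag; for every edge, both endpoints lie together in some bag; and for every vertex, the bags containing it form a connected subtree. Here edge (7,4) lies in no bag, so the decomposition is invalid.

No — edge (7,4) lies in no bag.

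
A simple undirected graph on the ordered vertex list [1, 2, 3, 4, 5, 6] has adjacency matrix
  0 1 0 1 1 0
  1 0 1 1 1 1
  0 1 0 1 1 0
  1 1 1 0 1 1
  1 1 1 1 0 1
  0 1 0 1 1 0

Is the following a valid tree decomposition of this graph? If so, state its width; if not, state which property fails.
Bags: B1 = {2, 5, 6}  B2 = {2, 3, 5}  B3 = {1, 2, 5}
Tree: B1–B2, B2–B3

No — vertex 4 appears in no bag.

A tree decomposition must satisfy three properties: every vertex lies in some bag; for every edge, both endpoints lie together in some bag; and for every vertex, the bags containing it form a connected subtree. Here vertex 4 appears in no bag, so the decomposition is invalid.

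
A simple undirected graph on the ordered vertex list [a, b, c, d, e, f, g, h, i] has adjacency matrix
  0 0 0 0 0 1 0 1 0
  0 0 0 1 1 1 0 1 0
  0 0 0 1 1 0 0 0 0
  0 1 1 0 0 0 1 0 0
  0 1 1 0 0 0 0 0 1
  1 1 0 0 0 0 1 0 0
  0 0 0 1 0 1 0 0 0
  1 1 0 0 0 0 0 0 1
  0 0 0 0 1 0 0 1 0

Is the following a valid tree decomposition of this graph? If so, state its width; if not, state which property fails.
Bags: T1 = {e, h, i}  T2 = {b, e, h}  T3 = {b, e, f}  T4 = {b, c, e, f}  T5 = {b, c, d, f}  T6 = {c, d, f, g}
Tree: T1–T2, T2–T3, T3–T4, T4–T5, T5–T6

No — vertex a appears in no bag.

A tree decomposition must satisfy three properties: every vertex lies in some bag; for every edge, both endpoints lie together in some bag; and for every vertex, the bags containing it form a connected subtree. Here vertex a appears in no bag, so the decomposition is invalid.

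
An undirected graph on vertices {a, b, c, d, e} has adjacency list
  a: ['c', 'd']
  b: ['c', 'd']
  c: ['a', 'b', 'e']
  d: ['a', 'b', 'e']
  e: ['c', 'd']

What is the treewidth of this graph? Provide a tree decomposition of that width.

Each bag holds 3 vertices, so the decomposition has width 2, which upper-bounds the treewidth. The edges b–d–a–c–b form a cycle, so G is not a tree and its treewidth is at least 2. The upper and lower bounds meet at 2, so that is the treewidth.

Treewidth 2.
Bags: B1 = {b, c, d}  B2 = {a, c, d}  B3 = {c, d, e}
Tree: B1–B2, B2–B3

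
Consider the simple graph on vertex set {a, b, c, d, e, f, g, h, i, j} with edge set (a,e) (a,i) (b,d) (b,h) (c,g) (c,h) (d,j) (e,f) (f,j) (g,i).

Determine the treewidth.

A width-2 tree decomposition is:
Bags: B1 = {b, c, h}  B2 = {b, c, g}  B3 = {b, g, i}  B4 = {a, b, i}  B5 = {a, b, e}  B6 = {b, e, f}  B7 = {b, f, j}  B8 = {b, d, j}
Tree: B1–B2, B2–B3, B3–B4, B4–B5, B5–B6, B6–B7, B7–B8
Each bag holds 3 vertices, so the decomposition has width 2, which upper-bounds the treewidth. For the lower bound, G contains the cycle b–h–c–g–i–a–e–f–j–d–b, so G is not a forest; only forests have treewidth ≤ 1, hence tw(G) ≥ 2. The upper and lower bounds meet at 2, so that is the treewidth.

2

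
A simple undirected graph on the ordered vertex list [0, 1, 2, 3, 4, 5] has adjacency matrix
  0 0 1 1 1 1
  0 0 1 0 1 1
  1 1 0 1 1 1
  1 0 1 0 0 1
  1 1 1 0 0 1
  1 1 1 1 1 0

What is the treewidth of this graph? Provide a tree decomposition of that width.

Every bag has size at most 4, so the width is 4 − 1 = 3 and tw(G) ≤ 3. Conversely, {0, 2, 3, 5} is a clique of size 4, and the vertices of any clique must share a bag in every tree decomposition; so some bag has ≥ 4 vertices and tw(G) ≥ 3. Hence tw(G) = 3 exactly.

Treewidth 3.
One such decomposition:
Bags: B1 = {0, 2, 3, 5}  B2 = {0, 2, 4, 5}  B3 = {1, 2, 4, 5}
Tree: B1–B2, B2–B3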